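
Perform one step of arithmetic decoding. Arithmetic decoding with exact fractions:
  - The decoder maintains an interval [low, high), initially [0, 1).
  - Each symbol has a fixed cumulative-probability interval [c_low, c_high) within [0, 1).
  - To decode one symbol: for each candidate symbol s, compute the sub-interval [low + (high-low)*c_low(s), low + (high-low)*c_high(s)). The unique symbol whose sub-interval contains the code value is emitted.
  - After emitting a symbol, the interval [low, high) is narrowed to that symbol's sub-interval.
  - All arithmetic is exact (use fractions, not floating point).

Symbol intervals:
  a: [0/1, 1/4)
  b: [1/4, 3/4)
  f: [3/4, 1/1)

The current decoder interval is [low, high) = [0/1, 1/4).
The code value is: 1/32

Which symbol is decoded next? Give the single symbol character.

Interval width = high − low = 1/4 − 0/1 = 1/4
Scaled code = (code − low) / width = (1/32 − 0/1) / 1/4 = 1/8
  a: [0/1, 1/4) ← scaled code falls here ✓
  b: [1/4, 3/4) 
  f: [3/4, 1/1) 

Answer: a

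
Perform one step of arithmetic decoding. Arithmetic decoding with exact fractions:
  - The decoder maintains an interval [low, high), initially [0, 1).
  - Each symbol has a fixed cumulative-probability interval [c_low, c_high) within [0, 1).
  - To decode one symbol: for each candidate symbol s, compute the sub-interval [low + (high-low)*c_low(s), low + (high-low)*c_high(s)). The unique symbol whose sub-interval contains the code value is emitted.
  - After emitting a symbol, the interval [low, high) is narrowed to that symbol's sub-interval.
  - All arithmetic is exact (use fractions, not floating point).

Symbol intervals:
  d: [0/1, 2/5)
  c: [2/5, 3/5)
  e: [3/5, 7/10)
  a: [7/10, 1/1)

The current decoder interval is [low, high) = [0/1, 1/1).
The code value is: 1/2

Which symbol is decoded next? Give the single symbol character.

Interval width = high − low = 1/1 − 0/1 = 1/1
Scaled code = (code − low) / width = (1/2 − 0/1) / 1/1 = 1/2
  d: [0/1, 2/5) 
  c: [2/5, 3/5) ← scaled code falls here ✓
  e: [3/5, 7/10) 
  a: [7/10, 1/1) 

Answer: c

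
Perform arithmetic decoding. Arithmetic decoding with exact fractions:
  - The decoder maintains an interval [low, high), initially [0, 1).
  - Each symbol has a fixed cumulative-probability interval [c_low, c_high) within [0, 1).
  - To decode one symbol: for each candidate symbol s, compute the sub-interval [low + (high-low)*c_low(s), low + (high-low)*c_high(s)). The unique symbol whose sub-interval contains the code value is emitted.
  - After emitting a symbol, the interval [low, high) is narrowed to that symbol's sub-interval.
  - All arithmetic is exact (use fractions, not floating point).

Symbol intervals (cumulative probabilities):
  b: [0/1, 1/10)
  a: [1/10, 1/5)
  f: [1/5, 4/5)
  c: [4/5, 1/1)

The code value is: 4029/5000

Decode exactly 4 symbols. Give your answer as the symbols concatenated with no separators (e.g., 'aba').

Answer: cbfa

Derivation:
Step 1: interval [0/1, 1/1), width = 1/1 - 0/1 = 1/1
  'b': [0/1 + 1/1*0/1, 0/1 + 1/1*1/10) = [0/1, 1/10)
  'a': [0/1 + 1/1*1/10, 0/1 + 1/1*1/5) = [1/10, 1/5)
  'f': [0/1 + 1/1*1/5, 0/1 + 1/1*4/5) = [1/5, 4/5)
  'c': [0/1 + 1/1*4/5, 0/1 + 1/1*1/1) = [4/5, 1/1) <- contains code 4029/5000
  emit 'c', narrow to [4/5, 1/1)
Step 2: interval [4/5, 1/1), width = 1/1 - 4/5 = 1/5
  'b': [4/5 + 1/5*0/1, 4/5 + 1/5*1/10) = [4/5, 41/50) <- contains code 4029/5000
  'a': [4/5 + 1/5*1/10, 4/5 + 1/5*1/5) = [41/50, 21/25)
  'f': [4/5 + 1/5*1/5, 4/5 + 1/5*4/5) = [21/25, 24/25)
  'c': [4/5 + 1/5*4/5, 4/5 + 1/5*1/1) = [24/25, 1/1)
  emit 'b', narrow to [4/5, 41/50)
Step 3: interval [4/5, 41/50), width = 41/50 - 4/5 = 1/50
  'b': [4/5 + 1/50*0/1, 4/5 + 1/50*1/10) = [4/5, 401/500)
  'a': [4/5 + 1/50*1/10, 4/5 + 1/50*1/5) = [401/500, 201/250)
  'f': [4/5 + 1/50*1/5, 4/5 + 1/50*4/5) = [201/250, 102/125) <- contains code 4029/5000
  'c': [4/5 + 1/50*4/5, 4/5 + 1/50*1/1) = [102/125, 41/50)
  emit 'f', narrow to [201/250, 102/125)
Step 4: interval [201/250, 102/125), width = 102/125 - 201/250 = 3/250
  'b': [201/250 + 3/250*0/1, 201/250 + 3/250*1/10) = [201/250, 2013/2500)
  'a': [201/250 + 3/250*1/10, 201/250 + 3/250*1/5) = [2013/2500, 504/625) <- contains code 4029/5000
  'f': [201/250 + 3/250*1/5, 201/250 + 3/250*4/5) = [504/625, 1017/1250)
  'c': [201/250 + 3/250*4/5, 201/250 + 3/250*1/1) = [1017/1250, 102/125)
  emit 'a', narrow to [2013/2500, 504/625)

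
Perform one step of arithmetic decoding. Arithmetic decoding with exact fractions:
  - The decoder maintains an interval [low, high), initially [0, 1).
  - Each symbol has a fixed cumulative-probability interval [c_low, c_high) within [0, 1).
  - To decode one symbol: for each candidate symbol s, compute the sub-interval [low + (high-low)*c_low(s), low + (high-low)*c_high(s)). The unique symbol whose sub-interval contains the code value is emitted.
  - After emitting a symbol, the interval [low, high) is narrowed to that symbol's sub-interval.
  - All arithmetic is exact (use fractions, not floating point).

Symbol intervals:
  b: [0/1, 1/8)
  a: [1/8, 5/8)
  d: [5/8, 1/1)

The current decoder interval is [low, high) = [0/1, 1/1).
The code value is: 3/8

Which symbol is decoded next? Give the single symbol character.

Interval width = high − low = 1/1 − 0/1 = 1/1
Scaled code = (code − low) / width = (3/8 − 0/1) / 1/1 = 3/8
  b: [0/1, 1/8) 
  a: [1/8, 5/8) ← scaled code falls here ✓
  d: [5/8, 1/1) 

Answer: a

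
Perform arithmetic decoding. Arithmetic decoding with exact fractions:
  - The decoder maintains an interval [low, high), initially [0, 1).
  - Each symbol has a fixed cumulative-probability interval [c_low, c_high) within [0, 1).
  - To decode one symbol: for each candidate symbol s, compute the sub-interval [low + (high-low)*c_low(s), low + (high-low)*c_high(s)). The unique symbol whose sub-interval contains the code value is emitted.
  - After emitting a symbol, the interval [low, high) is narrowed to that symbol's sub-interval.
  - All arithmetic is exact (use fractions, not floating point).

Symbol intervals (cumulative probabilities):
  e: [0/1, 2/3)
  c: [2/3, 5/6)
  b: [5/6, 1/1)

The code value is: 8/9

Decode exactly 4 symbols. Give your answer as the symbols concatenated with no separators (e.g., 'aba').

Answer: beec

Derivation:
Step 1: interval [0/1, 1/1), width = 1/1 - 0/1 = 1/1
  'e': [0/1 + 1/1*0/1, 0/1 + 1/1*2/3) = [0/1, 2/3)
  'c': [0/1 + 1/1*2/3, 0/1 + 1/1*5/6) = [2/3, 5/6)
  'b': [0/1 + 1/1*5/6, 0/1 + 1/1*1/1) = [5/6, 1/1) <- contains code 8/9
  emit 'b', narrow to [5/6, 1/1)
Step 2: interval [5/6, 1/1), width = 1/1 - 5/6 = 1/6
  'e': [5/6 + 1/6*0/1, 5/6 + 1/6*2/3) = [5/6, 17/18) <- contains code 8/9
  'c': [5/6 + 1/6*2/3, 5/6 + 1/6*5/6) = [17/18, 35/36)
  'b': [5/6 + 1/6*5/6, 5/6 + 1/6*1/1) = [35/36, 1/1)
  emit 'e', narrow to [5/6, 17/18)
Step 3: interval [5/6, 17/18), width = 17/18 - 5/6 = 1/9
  'e': [5/6 + 1/9*0/1, 5/6 + 1/9*2/3) = [5/6, 49/54) <- contains code 8/9
  'c': [5/6 + 1/9*2/3, 5/6 + 1/9*5/6) = [49/54, 25/27)
  'b': [5/6 + 1/9*5/6, 5/6 + 1/9*1/1) = [25/27, 17/18)
  emit 'e', narrow to [5/6, 49/54)
Step 4: interval [5/6, 49/54), width = 49/54 - 5/6 = 2/27
  'e': [5/6 + 2/27*0/1, 5/6 + 2/27*2/3) = [5/6, 143/162)
  'c': [5/6 + 2/27*2/3, 5/6 + 2/27*5/6) = [143/162, 145/162) <- contains code 8/9
  'b': [5/6 + 2/27*5/6, 5/6 + 2/27*1/1) = [145/162, 49/54)
  emit 'c', narrow to [143/162, 145/162)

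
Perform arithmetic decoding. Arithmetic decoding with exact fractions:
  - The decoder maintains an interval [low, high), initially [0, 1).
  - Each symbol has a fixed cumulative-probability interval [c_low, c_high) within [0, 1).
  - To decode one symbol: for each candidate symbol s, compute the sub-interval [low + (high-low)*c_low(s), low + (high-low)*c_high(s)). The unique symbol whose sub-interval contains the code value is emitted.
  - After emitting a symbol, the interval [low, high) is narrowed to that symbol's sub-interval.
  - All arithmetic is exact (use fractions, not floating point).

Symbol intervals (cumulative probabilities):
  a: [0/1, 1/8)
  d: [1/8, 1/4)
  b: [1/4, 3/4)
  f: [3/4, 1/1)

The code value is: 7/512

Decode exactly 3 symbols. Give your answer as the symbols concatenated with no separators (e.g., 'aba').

Answer: aaf

Derivation:
Step 1: interval [0/1, 1/1), width = 1/1 - 0/1 = 1/1
  'a': [0/1 + 1/1*0/1, 0/1 + 1/1*1/8) = [0/1, 1/8) <- contains code 7/512
  'd': [0/1 + 1/1*1/8, 0/1 + 1/1*1/4) = [1/8, 1/4)
  'b': [0/1 + 1/1*1/4, 0/1 + 1/1*3/4) = [1/4, 3/4)
  'f': [0/1 + 1/1*3/4, 0/1 + 1/1*1/1) = [3/4, 1/1)
  emit 'a', narrow to [0/1, 1/8)
Step 2: interval [0/1, 1/8), width = 1/8 - 0/1 = 1/8
  'a': [0/1 + 1/8*0/1, 0/1 + 1/8*1/8) = [0/1, 1/64) <- contains code 7/512
  'd': [0/1 + 1/8*1/8, 0/1 + 1/8*1/4) = [1/64, 1/32)
  'b': [0/1 + 1/8*1/4, 0/1 + 1/8*3/4) = [1/32, 3/32)
  'f': [0/1 + 1/8*3/4, 0/1 + 1/8*1/1) = [3/32, 1/8)
  emit 'a', narrow to [0/1, 1/64)
Step 3: interval [0/1, 1/64), width = 1/64 - 0/1 = 1/64
  'a': [0/1 + 1/64*0/1, 0/1 + 1/64*1/8) = [0/1, 1/512)
  'd': [0/1 + 1/64*1/8, 0/1 + 1/64*1/4) = [1/512, 1/256)
  'b': [0/1 + 1/64*1/4, 0/1 + 1/64*3/4) = [1/256, 3/256)
  'f': [0/1 + 1/64*3/4, 0/1 + 1/64*1/1) = [3/256, 1/64) <- contains code 7/512
  emit 'f', narrow to [3/256, 1/64)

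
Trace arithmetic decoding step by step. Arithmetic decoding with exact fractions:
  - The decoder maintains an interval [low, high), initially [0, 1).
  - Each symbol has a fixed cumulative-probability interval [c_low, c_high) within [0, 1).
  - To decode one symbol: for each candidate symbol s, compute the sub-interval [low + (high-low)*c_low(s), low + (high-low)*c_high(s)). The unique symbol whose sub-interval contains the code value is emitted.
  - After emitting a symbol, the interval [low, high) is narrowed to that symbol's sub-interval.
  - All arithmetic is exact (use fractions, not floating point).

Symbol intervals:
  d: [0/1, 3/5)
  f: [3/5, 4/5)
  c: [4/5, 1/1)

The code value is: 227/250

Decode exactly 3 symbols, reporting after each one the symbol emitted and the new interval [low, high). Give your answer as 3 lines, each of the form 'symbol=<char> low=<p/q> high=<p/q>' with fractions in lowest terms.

Answer: symbol=c low=4/5 high=1/1
symbol=d low=4/5 high=23/25
symbol=c low=112/125 high=23/25

Derivation:
Step 1: interval [0/1, 1/1), width = 1/1 - 0/1 = 1/1
  'd': [0/1 + 1/1*0/1, 0/1 + 1/1*3/5) = [0/1, 3/5)
  'f': [0/1 + 1/1*3/5, 0/1 + 1/1*4/5) = [3/5, 4/5)
  'c': [0/1 + 1/1*4/5, 0/1 + 1/1*1/1) = [4/5, 1/1) <- contains code 227/250
  emit 'c', narrow to [4/5, 1/1)
Step 2: interval [4/5, 1/1), width = 1/1 - 4/5 = 1/5
  'd': [4/5 + 1/5*0/1, 4/5 + 1/5*3/5) = [4/5, 23/25) <- contains code 227/250
  'f': [4/5 + 1/5*3/5, 4/5 + 1/5*4/5) = [23/25, 24/25)
  'c': [4/5 + 1/5*4/5, 4/5 + 1/5*1/1) = [24/25, 1/1)
  emit 'd', narrow to [4/5, 23/25)
Step 3: interval [4/5, 23/25), width = 23/25 - 4/5 = 3/25
  'd': [4/5 + 3/25*0/1, 4/5 + 3/25*3/5) = [4/5, 109/125)
  'f': [4/5 + 3/25*3/5, 4/5 + 3/25*4/5) = [109/125, 112/125)
  'c': [4/5 + 3/25*4/5, 4/5 + 3/25*1/1) = [112/125, 23/25) <- contains code 227/250
  emit 'c', narrow to [112/125, 23/25)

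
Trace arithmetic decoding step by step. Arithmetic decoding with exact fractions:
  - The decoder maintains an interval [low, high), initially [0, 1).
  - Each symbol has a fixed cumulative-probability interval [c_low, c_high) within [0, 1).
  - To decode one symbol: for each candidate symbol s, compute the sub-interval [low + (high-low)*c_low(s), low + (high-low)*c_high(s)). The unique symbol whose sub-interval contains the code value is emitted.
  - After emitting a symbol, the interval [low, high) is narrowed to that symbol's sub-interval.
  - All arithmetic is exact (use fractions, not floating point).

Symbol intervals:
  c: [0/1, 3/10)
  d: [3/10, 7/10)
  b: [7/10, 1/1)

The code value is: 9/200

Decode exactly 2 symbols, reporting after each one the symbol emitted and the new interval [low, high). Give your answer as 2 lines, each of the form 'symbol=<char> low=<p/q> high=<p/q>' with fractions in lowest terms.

Step 1: interval [0/1, 1/1), width = 1/1 - 0/1 = 1/1
  'c': [0/1 + 1/1*0/1, 0/1 + 1/1*3/10) = [0/1, 3/10) <- contains code 9/200
  'd': [0/1 + 1/1*3/10, 0/1 + 1/1*7/10) = [3/10, 7/10)
  'b': [0/1 + 1/1*7/10, 0/1 + 1/1*1/1) = [7/10, 1/1)
  emit 'c', narrow to [0/1, 3/10)
Step 2: interval [0/1, 3/10), width = 3/10 - 0/1 = 3/10
  'c': [0/1 + 3/10*0/1, 0/1 + 3/10*3/10) = [0/1, 9/100) <- contains code 9/200
  'd': [0/1 + 3/10*3/10, 0/1 + 3/10*7/10) = [9/100, 21/100)
  'b': [0/1 + 3/10*7/10, 0/1 + 3/10*1/1) = [21/100, 3/10)
  emit 'c', narrow to [0/1, 9/100)

Answer: symbol=c low=0/1 high=3/10
symbol=c low=0/1 high=9/100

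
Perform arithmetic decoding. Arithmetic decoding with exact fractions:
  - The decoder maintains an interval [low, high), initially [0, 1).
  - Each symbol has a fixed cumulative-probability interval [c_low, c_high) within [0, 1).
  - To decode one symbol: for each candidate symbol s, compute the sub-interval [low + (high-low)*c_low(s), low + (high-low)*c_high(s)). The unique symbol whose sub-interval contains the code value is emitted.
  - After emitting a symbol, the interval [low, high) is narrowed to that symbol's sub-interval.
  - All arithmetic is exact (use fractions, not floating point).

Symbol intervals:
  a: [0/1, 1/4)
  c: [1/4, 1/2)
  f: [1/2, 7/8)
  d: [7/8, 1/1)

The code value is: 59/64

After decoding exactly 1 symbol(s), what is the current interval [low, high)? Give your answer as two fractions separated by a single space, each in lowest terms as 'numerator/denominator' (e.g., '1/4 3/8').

Step 1: interval [0/1, 1/1), width = 1/1 - 0/1 = 1/1
  'a': [0/1 + 1/1*0/1, 0/1 + 1/1*1/4) = [0/1, 1/4)
  'c': [0/1 + 1/1*1/4, 0/1 + 1/1*1/2) = [1/4, 1/2)
  'f': [0/1 + 1/1*1/2, 0/1 + 1/1*7/8) = [1/2, 7/8)
  'd': [0/1 + 1/1*7/8, 0/1 + 1/1*1/1) = [7/8, 1/1) <- contains code 59/64
  emit 'd', narrow to [7/8, 1/1)

Answer: 7/8 1/1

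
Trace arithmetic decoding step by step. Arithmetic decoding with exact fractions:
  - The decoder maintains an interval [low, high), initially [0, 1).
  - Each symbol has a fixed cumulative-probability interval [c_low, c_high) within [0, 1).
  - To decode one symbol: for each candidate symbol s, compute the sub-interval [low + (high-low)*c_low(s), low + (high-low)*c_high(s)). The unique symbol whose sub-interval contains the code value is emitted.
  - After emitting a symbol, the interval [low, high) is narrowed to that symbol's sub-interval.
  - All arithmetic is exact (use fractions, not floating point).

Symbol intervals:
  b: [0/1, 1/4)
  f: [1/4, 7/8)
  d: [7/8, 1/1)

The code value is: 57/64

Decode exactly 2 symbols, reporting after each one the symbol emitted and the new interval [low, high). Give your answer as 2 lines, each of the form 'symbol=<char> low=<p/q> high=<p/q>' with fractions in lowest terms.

Answer: symbol=d low=7/8 high=1/1
symbol=b low=7/8 high=29/32

Derivation:
Step 1: interval [0/1, 1/1), width = 1/1 - 0/1 = 1/1
  'b': [0/1 + 1/1*0/1, 0/1 + 1/1*1/4) = [0/1, 1/4)
  'f': [0/1 + 1/1*1/4, 0/1 + 1/1*7/8) = [1/4, 7/8)
  'd': [0/1 + 1/1*7/8, 0/1 + 1/1*1/1) = [7/8, 1/1) <- contains code 57/64
  emit 'd', narrow to [7/8, 1/1)
Step 2: interval [7/8, 1/1), width = 1/1 - 7/8 = 1/8
  'b': [7/8 + 1/8*0/1, 7/8 + 1/8*1/4) = [7/8, 29/32) <- contains code 57/64
  'f': [7/8 + 1/8*1/4, 7/8 + 1/8*7/8) = [29/32, 63/64)
  'd': [7/8 + 1/8*7/8, 7/8 + 1/8*1/1) = [63/64, 1/1)
  emit 'b', narrow to [7/8, 29/32)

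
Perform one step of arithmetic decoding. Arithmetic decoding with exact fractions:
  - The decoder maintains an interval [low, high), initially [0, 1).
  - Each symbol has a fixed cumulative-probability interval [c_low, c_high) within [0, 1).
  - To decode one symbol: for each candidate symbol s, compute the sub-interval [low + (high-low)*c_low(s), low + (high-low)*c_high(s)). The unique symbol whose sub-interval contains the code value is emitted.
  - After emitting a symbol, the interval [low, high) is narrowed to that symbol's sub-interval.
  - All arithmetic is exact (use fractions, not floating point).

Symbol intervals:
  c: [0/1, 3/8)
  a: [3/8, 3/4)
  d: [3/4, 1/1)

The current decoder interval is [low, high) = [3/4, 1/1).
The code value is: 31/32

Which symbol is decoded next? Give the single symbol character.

Interval width = high − low = 1/1 − 3/4 = 1/4
Scaled code = (code − low) / width = (31/32 − 3/4) / 1/4 = 7/8
  c: [0/1, 3/8) 
  a: [3/8, 3/4) 
  d: [3/4, 1/1) ← scaled code falls here ✓

Answer: d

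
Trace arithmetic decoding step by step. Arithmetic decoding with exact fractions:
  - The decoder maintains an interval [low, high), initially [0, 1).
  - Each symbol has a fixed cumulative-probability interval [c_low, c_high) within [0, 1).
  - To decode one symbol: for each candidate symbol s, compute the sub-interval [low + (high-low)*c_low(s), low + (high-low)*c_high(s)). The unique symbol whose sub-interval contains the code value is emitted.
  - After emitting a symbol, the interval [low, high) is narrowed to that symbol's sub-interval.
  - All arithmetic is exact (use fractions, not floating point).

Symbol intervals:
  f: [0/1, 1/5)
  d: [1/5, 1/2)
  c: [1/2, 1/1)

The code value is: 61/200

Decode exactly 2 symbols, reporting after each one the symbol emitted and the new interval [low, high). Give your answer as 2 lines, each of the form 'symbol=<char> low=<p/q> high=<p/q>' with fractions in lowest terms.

Step 1: interval [0/1, 1/1), width = 1/1 - 0/1 = 1/1
  'f': [0/1 + 1/1*0/1, 0/1 + 1/1*1/5) = [0/1, 1/5)
  'd': [0/1 + 1/1*1/5, 0/1 + 1/1*1/2) = [1/5, 1/2) <- contains code 61/200
  'c': [0/1 + 1/1*1/2, 0/1 + 1/1*1/1) = [1/2, 1/1)
  emit 'd', narrow to [1/5, 1/2)
Step 2: interval [1/5, 1/2), width = 1/2 - 1/5 = 3/10
  'f': [1/5 + 3/10*0/1, 1/5 + 3/10*1/5) = [1/5, 13/50)
  'd': [1/5 + 3/10*1/5, 1/5 + 3/10*1/2) = [13/50, 7/20) <- contains code 61/200
  'c': [1/5 + 3/10*1/2, 1/5 + 3/10*1/1) = [7/20, 1/2)
  emit 'd', narrow to [13/50, 7/20)

Answer: symbol=d low=1/5 high=1/2
symbol=d low=13/50 high=7/20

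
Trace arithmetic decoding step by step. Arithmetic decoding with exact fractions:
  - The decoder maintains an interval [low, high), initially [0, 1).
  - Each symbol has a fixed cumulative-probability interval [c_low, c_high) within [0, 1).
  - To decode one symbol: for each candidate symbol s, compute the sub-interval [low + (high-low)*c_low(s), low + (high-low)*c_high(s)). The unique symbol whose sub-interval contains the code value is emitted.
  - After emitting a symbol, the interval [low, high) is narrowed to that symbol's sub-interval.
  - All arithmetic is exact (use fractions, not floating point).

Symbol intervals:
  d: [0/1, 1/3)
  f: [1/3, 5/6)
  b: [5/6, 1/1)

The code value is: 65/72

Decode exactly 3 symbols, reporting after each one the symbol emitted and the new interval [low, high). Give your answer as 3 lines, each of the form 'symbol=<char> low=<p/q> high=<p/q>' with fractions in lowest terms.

Step 1: interval [0/1, 1/1), width = 1/1 - 0/1 = 1/1
  'd': [0/1 + 1/1*0/1, 0/1 + 1/1*1/3) = [0/1, 1/3)
  'f': [0/1 + 1/1*1/3, 0/1 + 1/1*5/6) = [1/3, 5/6)
  'b': [0/1 + 1/1*5/6, 0/1 + 1/1*1/1) = [5/6, 1/1) <- contains code 65/72
  emit 'b', narrow to [5/6, 1/1)
Step 2: interval [5/6, 1/1), width = 1/1 - 5/6 = 1/6
  'd': [5/6 + 1/6*0/1, 5/6 + 1/6*1/3) = [5/6, 8/9)
  'f': [5/6 + 1/6*1/3, 5/6 + 1/6*5/6) = [8/9, 35/36) <- contains code 65/72
  'b': [5/6 + 1/6*5/6, 5/6 + 1/6*1/1) = [35/36, 1/1)
  emit 'f', narrow to [8/9, 35/36)
Step 3: interval [8/9, 35/36), width = 35/36 - 8/9 = 1/12
  'd': [8/9 + 1/12*0/1, 8/9 + 1/12*1/3) = [8/9, 11/12) <- contains code 65/72
  'f': [8/9 + 1/12*1/3, 8/9 + 1/12*5/6) = [11/12, 23/24)
  'b': [8/9 + 1/12*5/6, 8/9 + 1/12*1/1) = [23/24, 35/36)
  emit 'd', narrow to [8/9, 11/12)

Answer: symbol=b low=5/6 high=1/1
symbol=f low=8/9 high=35/36
symbol=d low=8/9 high=11/12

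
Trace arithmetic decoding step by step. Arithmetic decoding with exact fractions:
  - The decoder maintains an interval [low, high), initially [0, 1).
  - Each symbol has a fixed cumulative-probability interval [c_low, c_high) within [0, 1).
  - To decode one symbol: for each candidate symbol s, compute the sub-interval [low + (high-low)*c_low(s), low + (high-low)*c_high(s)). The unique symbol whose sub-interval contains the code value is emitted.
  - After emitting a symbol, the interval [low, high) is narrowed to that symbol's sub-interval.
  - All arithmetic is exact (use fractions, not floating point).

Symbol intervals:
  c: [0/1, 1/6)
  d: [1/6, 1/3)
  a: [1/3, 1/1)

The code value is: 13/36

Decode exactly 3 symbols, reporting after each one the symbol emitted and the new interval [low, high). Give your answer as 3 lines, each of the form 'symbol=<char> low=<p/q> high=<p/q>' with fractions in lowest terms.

Step 1: interval [0/1, 1/1), width = 1/1 - 0/1 = 1/1
  'c': [0/1 + 1/1*0/1, 0/1 + 1/1*1/6) = [0/1, 1/6)
  'd': [0/1 + 1/1*1/6, 0/1 + 1/1*1/3) = [1/6, 1/3)
  'a': [0/1 + 1/1*1/3, 0/1 + 1/1*1/1) = [1/3, 1/1) <- contains code 13/36
  emit 'a', narrow to [1/3, 1/1)
Step 2: interval [1/3, 1/1), width = 1/1 - 1/3 = 2/3
  'c': [1/3 + 2/3*0/1, 1/3 + 2/3*1/6) = [1/3, 4/9) <- contains code 13/36
  'd': [1/3 + 2/3*1/6, 1/3 + 2/3*1/3) = [4/9, 5/9)
  'a': [1/3 + 2/3*1/3, 1/3 + 2/3*1/1) = [5/9, 1/1)
  emit 'c', narrow to [1/3, 4/9)
Step 3: interval [1/3, 4/9), width = 4/9 - 1/3 = 1/9
  'c': [1/3 + 1/9*0/1, 1/3 + 1/9*1/6) = [1/3, 19/54)
  'd': [1/3 + 1/9*1/6, 1/3 + 1/9*1/3) = [19/54, 10/27) <- contains code 13/36
  'a': [1/3 + 1/9*1/3, 1/3 + 1/9*1/1) = [10/27, 4/9)
  emit 'd', narrow to [19/54, 10/27)

Answer: symbol=a low=1/3 high=1/1
symbol=c low=1/3 high=4/9
symbol=d low=19/54 high=10/27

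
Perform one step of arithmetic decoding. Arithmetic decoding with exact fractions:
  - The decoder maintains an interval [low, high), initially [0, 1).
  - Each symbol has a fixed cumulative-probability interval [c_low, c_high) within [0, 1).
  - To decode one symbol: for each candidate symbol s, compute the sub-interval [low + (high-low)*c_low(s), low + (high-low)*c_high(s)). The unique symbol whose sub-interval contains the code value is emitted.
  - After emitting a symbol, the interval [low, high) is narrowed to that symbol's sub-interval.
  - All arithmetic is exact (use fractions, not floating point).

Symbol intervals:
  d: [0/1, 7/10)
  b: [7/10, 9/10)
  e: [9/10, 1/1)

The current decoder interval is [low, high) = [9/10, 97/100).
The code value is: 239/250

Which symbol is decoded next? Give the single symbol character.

Interval width = high − low = 97/100 − 9/10 = 7/100
Scaled code = (code − low) / width = (239/250 − 9/10) / 7/100 = 4/5
  d: [0/1, 7/10) 
  b: [7/10, 9/10) ← scaled code falls here ✓
  e: [9/10, 1/1) 

Answer: b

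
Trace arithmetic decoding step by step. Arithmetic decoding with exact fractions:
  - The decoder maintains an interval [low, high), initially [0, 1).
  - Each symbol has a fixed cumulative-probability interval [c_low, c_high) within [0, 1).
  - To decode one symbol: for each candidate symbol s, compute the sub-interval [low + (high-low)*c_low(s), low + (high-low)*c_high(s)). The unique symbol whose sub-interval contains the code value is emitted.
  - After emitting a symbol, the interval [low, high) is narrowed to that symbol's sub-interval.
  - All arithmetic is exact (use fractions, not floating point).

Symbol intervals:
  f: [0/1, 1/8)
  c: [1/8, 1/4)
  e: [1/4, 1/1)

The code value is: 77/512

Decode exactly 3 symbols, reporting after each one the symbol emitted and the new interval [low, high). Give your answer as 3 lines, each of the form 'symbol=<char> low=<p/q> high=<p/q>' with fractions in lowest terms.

Step 1: interval [0/1, 1/1), width = 1/1 - 0/1 = 1/1
  'f': [0/1 + 1/1*0/1, 0/1 + 1/1*1/8) = [0/1, 1/8)
  'c': [0/1 + 1/1*1/8, 0/1 + 1/1*1/4) = [1/8, 1/4) <- contains code 77/512
  'e': [0/1 + 1/1*1/4, 0/1 + 1/1*1/1) = [1/4, 1/1)
  emit 'c', narrow to [1/8, 1/4)
Step 2: interval [1/8, 1/4), width = 1/4 - 1/8 = 1/8
  'f': [1/8 + 1/8*0/1, 1/8 + 1/8*1/8) = [1/8, 9/64)
  'c': [1/8 + 1/8*1/8, 1/8 + 1/8*1/4) = [9/64, 5/32) <- contains code 77/512
  'e': [1/8 + 1/8*1/4, 1/8 + 1/8*1/1) = [5/32, 1/4)
  emit 'c', narrow to [9/64, 5/32)
Step 3: interval [9/64, 5/32), width = 5/32 - 9/64 = 1/64
  'f': [9/64 + 1/64*0/1, 9/64 + 1/64*1/8) = [9/64, 73/512)
  'c': [9/64 + 1/64*1/8, 9/64 + 1/64*1/4) = [73/512, 37/256)
  'e': [9/64 + 1/64*1/4, 9/64 + 1/64*1/1) = [37/256, 5/32) <- contains code 77/512
  emit 'e', narrow to [37/256, 5/32)

Answer: symbol=c low=1/8 high=1/4
symbol=c low=9/64 high=5/32
symbol=e low=37/256 high=5/32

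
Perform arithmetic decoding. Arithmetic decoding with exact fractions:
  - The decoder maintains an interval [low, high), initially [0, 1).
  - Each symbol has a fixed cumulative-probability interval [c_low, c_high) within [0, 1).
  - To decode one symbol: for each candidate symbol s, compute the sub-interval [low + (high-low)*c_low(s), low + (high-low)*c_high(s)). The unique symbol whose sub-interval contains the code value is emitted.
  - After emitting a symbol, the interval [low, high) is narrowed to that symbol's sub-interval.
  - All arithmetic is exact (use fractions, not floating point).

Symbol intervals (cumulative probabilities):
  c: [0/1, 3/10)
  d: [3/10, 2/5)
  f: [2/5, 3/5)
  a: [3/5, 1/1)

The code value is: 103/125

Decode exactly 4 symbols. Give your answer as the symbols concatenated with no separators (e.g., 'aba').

Answer: afaf

Derivation:
Step 1: interval [0/1, 1/1), width = 1/1 - 0/1 = 1/1
  'c': [0/1 + 1/1*0/1, 0/1 + 1/1*3/10) = [0/1, 3/10)
  'd': [0/1 + 1/1*3/10, 0/1 + 1/1*2/5) = [3/10, 2/5)
  'f': [0/1 + 1/1*2/5, 0/1 + 1/1*3/5) = [2/5, 3/5)
  'a': [0/1 + 1/1*3/5, 0/1 + 1/1*1/1) = [3/5, 1/1) <- contains code 103/125
  emit 'a', narrow to [3/5, 1/1)
Step 2: interval [3/5, 1/1), width = 1/1 - 3/5 = 2/5
  'c': [3/5 + 2/5*0/1, 3/5 + 2/5*3/10) = [3/5, 18/25)
  'd': [3/5 + 2/5*3/10, 3/5 + 2/5*2/5) = [18/25, 19/25)
  'f': [3/5 + 2/5*2/5, 3/5 + 2/5*3/5) = [19/25, 21/25) <- contains code 103/125
  'a': [3/5 + 2/5*3/5, 3/5 + 2/5*1/1) = [21/25, 1/1)
  emit 'f', narrow to [19/25, 21/25)
Step 3: interval [19/25, 21/25), width = 21/25 - 19/25 = 2/25
  'c': [19/25 + 2/25*0/1, 19/25 + 2/25*3/10) = [19/25, 98/125)
  'd': [19/25 + 2/25*3/10, 19/25 + 2/25*2/5) = [98/125, 99/125)
  'f': [19/25 + 2/25*2/5, 19/25 + 2/25*3/5) = [99/125, 101/125)
  'a': [19/25 + 2/25*3/5, 19/25 + 2/25*1/1) = [101/125, 21/25) <- contains code 103/125
  emit 'a', narrow to [101/125, 21/25)
Step 4: interval [101/125, 21/25), width = 21/25 - 101/125 = 4/125
  'c': [101/125 + 4/125*0/1, 101/125 + 4/125*3/10) = [101/125, 511/625)
  'd': [101/125 + 4/125*3/10, 101/125 + 4/125*2/5) = [511/625, 513/625)
  'f': [101/125 + 4/125*2/5, 101/125 + 4/125*3/5) = [513/625, 517/625) <- contains code 103/125
  'a': [101/125 + 4/125*3/5, 101/125 + 4/125*1/1) = [517/625, 21/25)
  emit 'f', narrow to [513/625, 517/625)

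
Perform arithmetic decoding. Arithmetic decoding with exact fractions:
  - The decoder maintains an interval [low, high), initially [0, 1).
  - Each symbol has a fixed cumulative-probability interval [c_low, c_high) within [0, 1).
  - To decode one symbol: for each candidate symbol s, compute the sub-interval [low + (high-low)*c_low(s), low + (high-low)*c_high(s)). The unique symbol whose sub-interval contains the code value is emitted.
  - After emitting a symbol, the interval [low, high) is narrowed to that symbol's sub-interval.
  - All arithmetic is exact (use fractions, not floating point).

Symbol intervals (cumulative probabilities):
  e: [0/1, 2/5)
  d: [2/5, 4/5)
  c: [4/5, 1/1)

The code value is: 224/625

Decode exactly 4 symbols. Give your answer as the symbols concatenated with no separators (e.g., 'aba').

Answer: ecde

Derivation:
Step 1: interval [0/1, 1/1), width = 1/1 - 0/1 = 1/1
  'e': [0/1 + 1/1*0/1, 0/1 + 1/1*2/5) = [0/1, 2/5) <- contains code 224/625
  'd': [0/1 + 1/1*2/5, 0/1 + 1/1*4/5) = [2/5, 4/5)
  'c': [0/1 + 1/1*4/5, 0/1 + 1/1*1/1) = [4/5, 1/1)
  emit 'e', narrow to [0/1, 2/5)
Step 2: interval [0/1, 2/5), width = 2/5 - 0/1 = 2/5
  'e': [0/1 + 2/5*0/1, 0/1 + 2/5*2/5) = [0/1, 4/25)
  'd': [0/1 + 2/5*2/5, 0/1 + 2/5*4/5) = [4/25, 8/25)
  'c': [0/1 + 2/5*4/5, 0/1 + 2/5*1/1) = [8/25, 2/5) <- contains code 224/625
  emit 'c', narrow to [8/25, 2/5)
Step 3: interval [8/25, 2/5), width = 2/5 - 8/25 = 2/25
  'e': [8/25 + 2/25*0/1, 8/25 + 2/25*2/5) = [8/25, 44/125)
  'd': [8/25 + 2/25*2/5, 8/25 + 2/25*4/5) = [44/125, 48/125) <- contains code 224/625
  'c': [8/25 + 2/25*4/5, 8/25 + 2/25*1/1) = [48/125, 2/5)
  emit 'd', narrow to [44/125, 48/125)
Step 4: interval [44/125, 48/125), width = 48/125 - 44/125 = 4/125
  'e': [44/125 + 4/125*0/1, 44/125 + 4/125*2/5) = [44/125, 228/625) <- contains code 224/625
  'd': [44/125 + 4/125*2/5, 44/125 + 4/125*4/5) = [228/625, 236/625)
  'c': [44/125 + 4/125*4/5, 44/125 + 4/125*1/1) = [236/625, 48/125)
  emit 'e', narrow to [44/125, 228/625)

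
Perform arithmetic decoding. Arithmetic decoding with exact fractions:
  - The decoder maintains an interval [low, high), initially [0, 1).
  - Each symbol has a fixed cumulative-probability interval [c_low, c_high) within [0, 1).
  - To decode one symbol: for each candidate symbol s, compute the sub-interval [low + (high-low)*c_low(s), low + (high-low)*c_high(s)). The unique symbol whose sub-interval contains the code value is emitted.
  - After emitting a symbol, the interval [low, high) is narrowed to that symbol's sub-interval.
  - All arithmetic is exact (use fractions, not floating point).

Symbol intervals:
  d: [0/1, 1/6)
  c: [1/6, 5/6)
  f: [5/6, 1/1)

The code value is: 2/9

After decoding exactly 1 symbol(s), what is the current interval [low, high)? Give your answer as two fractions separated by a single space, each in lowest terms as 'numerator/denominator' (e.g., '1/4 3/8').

Answer: 1/6 5/6

Derivation:
Step 1: interval [0/1, 1/1), width = 1/1 - 0/1 = 1/1
  'd': [0/1 + 1/1*0/1, 0/1 + 1/1*1/6) = [0/1, 1/6)
  'c': [0/1 + 1/1*1/6, 0/1 + 1/1*5/6) = [1/6, 5/6) <- contains code 2/9
  'f': [0/1 + 1/1*5/6, 0/1 + 1/1*1/1) = [5/6, 1/1)
  emit 'c', narrow to [1/6, 5/6)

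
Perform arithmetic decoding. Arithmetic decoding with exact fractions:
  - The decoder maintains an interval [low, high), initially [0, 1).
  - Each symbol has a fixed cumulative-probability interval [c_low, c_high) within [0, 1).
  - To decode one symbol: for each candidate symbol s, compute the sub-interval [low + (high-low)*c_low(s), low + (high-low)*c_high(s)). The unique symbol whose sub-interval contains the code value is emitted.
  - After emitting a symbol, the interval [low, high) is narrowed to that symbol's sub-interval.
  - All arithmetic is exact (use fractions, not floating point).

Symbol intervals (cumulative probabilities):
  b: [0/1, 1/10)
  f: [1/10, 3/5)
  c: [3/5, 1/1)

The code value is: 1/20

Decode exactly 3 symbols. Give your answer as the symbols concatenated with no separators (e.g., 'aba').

Answer: bfc

Derivation:
Step 1: interval [0/1, 1/1), width = 1/1 - 0/1 = 1/1
  'b': [0/1 + 1/1*0/1, 0/1 + 1/1*1/10) = [0/1, 1/10) <- contains code 1/20
  'f': [0/1 + 1/1*1/10, 0/1 + 1/1*3/5) = [1/10, 3/5)
  'c': [0/1 + 1/1*3/5, 0/1 + 1/1*1/1) = [3/5, 1/1)
  emit 'b', narrow to [0/1, 1/10)
Step 2: interval [0/1, 1/10), width = 1/10 - 0/1 = 1/10
  'b': [0/1 + 1/10*0/1, 0/1 + 1/10*1/10) = [0/1, 1/100)
  'f': [0/1 + 1/10*1/10, 0/1 + 1/10*3/5) = [1/100, 3/50) <- contains code 1/20
  'c': [0/1 + 1/10*3/5, 0/1 + 1/10*1/1) = [3/50, 1/10)
  emit 'f', narrow to [1/100, 3/50)
Step 3: interval [1/100, 3/50), width = 3/50 - 1/100 = 1/20
  'b': [1/100 + 1/20*0/1, 1/100 + 1/20*1/10) = [1/100, 3/200)
  'f': [1/100 + 1/20*1/10, 1/100 + 1/20*3/5) = [3/200, 1/25)
  'c': [1/100 + 1/20*3/5, 1/100 + 1/20*1/1) = [1/25, 3/50) <- contains code 1/20
  emit 'c', narrow to [1/25, 3/50)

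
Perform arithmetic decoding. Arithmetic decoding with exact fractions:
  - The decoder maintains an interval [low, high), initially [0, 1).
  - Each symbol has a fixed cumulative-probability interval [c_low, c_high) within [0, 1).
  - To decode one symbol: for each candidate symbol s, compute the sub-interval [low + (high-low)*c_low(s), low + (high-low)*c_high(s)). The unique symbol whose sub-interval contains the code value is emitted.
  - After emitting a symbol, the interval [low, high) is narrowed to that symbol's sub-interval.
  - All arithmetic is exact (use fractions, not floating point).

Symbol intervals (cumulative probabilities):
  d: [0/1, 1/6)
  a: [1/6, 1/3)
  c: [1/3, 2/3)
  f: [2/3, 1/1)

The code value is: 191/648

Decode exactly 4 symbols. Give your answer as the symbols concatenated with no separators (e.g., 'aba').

Step 1: interval [0/1, 1/1), width = 1/1 - 0/1 = 1/1
  'd': [0/1 + 1/1*0/1, 0/1 + 1/1*1/6) = [0/1, 1/6)
  'a': [0/1 + 1/1*1/6, 0/1 + 1/1*1/3) = [1/6, 1/3) <- contains code 191/648
  'c': [0/1 + 1/1*1/3, 0/1 + 1/1*2/3) = [1/3, 2/3)
  'f': [0/1 + 1/1*2/3, 0/1 + 1/1*1/1) = [2/3, 1/1)
  emit 'a', narrow to [1/6, 1/3)
Step 2: interval [1/6, 1/3), width = 1/3 - 1/6 = 1/6
  'd': [1/6 + 1/6*0/1, 1/6 + 1/6*1/6) = [1/6, 7/36)
  'a': [1/6 + 1/6*1/6, 1/6 + 1/6*1/3) = [7/36, 2/9)
  'c': [1/6 + 1/6*1/3, 1/6 + 1/6*2/3) = [2/9, 5/18)
  'f': [1/6 + 1/6*2/3, 1/6 + 1/6*1/1) = [5/18, 1/3) <- contains code 191/648
  emit 'f', narrow to [5/18, 1/3)
Step 3: interval [5/18, 1/3), width = 1/3 - 5/18 = 1/18
  'd': [5/18 + 1/18*0/1, 5/18 + 1/18*1/6) = [5/18, 31/108)
  'a': [5/18 + 1/18*1/6, 5/18 + 1/18*1/3) = [31/108, 8/27) <- contains code 191/648
  'c': [5/18 + 1/18*1/3, 5/18 + 1/18*2/3) = [8/27, 17/54)
  'f': [5/18 + 1/18*2/3, 5/18 + 1/18*1/1) = [17/54, 1/3)
  emit 'a', narrow to [31/108, 8/27)
Step 4: interval [31/108, 8/27), width = 8/27 - 31/108 = 1/108
  'd': [31/108 + 1/108*0/1, 31/108 + 1/108*1/6) = [31/108, 187/648)
  'a': [31/108 + 1/108*1/6, 31/108 + 1/108*1/3) = [187/648, 47/162)
  'c': [31/108 + 1/108*1/3, 31/108 + 1/108*2/3) = [47/162, 95/324)
  'f': [31/108 + 1/108*2/3, 31/108 + 1/108*1/1) = [95/324, 8/27) <- contains code 191/648
  emit 'f', narrow to [95/324, 8/27)

Answer: afaf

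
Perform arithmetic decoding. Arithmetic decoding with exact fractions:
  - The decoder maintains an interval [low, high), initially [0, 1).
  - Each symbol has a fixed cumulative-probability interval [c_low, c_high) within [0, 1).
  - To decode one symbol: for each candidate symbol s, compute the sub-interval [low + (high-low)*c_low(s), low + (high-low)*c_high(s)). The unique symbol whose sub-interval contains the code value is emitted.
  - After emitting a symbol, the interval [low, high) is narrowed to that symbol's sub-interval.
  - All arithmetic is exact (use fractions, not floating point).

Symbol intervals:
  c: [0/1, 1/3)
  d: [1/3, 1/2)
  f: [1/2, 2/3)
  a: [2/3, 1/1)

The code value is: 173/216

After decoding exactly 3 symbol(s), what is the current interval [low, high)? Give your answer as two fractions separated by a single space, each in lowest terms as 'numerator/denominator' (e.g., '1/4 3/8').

Step 1: interval [0/1, 1/1), width = 1/1 - 0/1 = 1/1
  'c': [0/1 + 1/1*0/1, 0/1 + 1/1*1/3) = [0/1, 1/3)
  'd': [0/1 + 1/1*1/3, 0/1 + 1/1*1/2) = [1/3, 1/2)
  'f': [0/1 + 1/1*1/2, 0/1 + 1/1*2/3) = [1/2, 2/3)
  'a': [0/1 + 1/1*2/3, 0/1 + 1/1*1/1) = [2/3, 1/1) <- contains code 173/216
  emit 'a', narrow to [2/3, 1/1)
Step 2: interval [2/3, 1/1), width = 1/1 - 2/3 = 1/3
  'c': [2/3 + 1/3*0/1, 2/3 + 1/3*1/3) = [2/3, 7/9)
  'd': [2/3 + 1/3*1/3, 2/3 + 1/3*1/2) = [7/9, 5/6) <- contains code 173/216
  'f': [2/3 + 1/3*1/2, 2/3 + 1/3*2/3) = [5/6, 8/9)
  'a': [2/3 + 1/3*2/3, 2/3 + 1/3*1/1) = [8/9, 1/1)
  emit 'd', narrow to [7/9, 5/6)
Step 3: interval [7/9, 5/6), width = 5/6 - 7/9 = 1/18
  'c': [7/9 + 1/18*0/1, 7/9 + 1/18*1/3) = [7/9, 43/54)
  'd': [7/9 + 1/18*1/3, 7/9 + 1/18*1/2) = [43/54, 29/36) <- contains code 173/216
  'f': [7/9 + 1/18*1/2, 7/9 + 1/18*2/3) = [29/36, 22/27)
  'a': [7/9 + 1/18*2/3, 7/9 + 1/18*1/1) = [22/27, 5/6)
  emit 'd', narrow to [43/54, 29/36)

Answer: 43/54 29/36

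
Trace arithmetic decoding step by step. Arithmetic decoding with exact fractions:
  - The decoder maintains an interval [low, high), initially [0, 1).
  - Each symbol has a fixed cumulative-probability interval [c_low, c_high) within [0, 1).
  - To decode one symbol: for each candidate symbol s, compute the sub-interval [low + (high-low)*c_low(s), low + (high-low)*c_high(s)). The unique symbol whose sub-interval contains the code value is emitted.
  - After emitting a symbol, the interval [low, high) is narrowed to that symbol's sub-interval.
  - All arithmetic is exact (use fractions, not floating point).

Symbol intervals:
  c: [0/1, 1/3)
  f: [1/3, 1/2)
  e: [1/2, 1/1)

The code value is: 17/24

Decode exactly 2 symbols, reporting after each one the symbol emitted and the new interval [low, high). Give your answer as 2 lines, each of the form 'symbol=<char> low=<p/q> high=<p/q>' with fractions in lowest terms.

Answer: symbol=e low=1/2 high=1/1
symbol=f low=2/3 high=3/4

Derivation:
Step 1: interval [0/1, 1/1), width = 1/1 - 0/1 = 1/1
  'c': [0/1 + 1/1*0/1, 0/1 + 1/1*1/3) = [0/1, 1/3)
  'f': [0/1 + 1/1*1/3, 0/1 + 1/1*1/2) = [1/3, 1/2)
  'e': [0/1 + 1/1*1/2, 0/1 + 1/1*1/1) = [1/2, 1/1) <- contains code 17/24
  emit 'e', narrow to [1/2, 1/1)
Step 2: interval [1/2, 1/1), width = 1/1 - 1/2 = 1/2
  'c': [1/2 + 1/2*0/1, 1/2 + 1/2*1/3) = [1/2, 2/3)
  'f': [1/2 + 1/2*1/3, 1/2 + 1/2*1/2) = [2/3, 3/4) <- contains code 17/24
  'e': [1/2 + 1/2*1/2, 1/2 + 1/2*1/1) = [3/4, 1/1)
  emit 'f', narrow to [2/3, 3/4)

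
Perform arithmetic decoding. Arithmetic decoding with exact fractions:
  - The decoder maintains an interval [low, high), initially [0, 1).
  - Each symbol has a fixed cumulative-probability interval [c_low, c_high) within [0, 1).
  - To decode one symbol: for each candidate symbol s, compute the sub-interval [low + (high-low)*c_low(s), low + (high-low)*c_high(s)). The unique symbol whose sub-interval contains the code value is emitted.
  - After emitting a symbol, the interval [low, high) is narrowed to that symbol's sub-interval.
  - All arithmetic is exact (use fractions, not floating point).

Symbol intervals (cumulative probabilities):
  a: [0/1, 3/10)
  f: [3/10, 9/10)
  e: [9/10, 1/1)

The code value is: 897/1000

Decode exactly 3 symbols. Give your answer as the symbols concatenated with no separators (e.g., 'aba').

Step 1: interval [0/1, 1/1), width = 1/1 - 0/1 = 1/1
  'a': [0/1 + 1/1*0/1, 0/1 + 1/1*3/10) = [0/1, 3/10)
  'f': [0/1 + 1/1*3/10, 0/1 + 1/1*9/10) = [3/10, 9/10) <- contains code 897/1000
  'e': [0/1 + 1/1*9/10, 0/1 + 1/1*1/1) = [9/10, 1/1)
  emit 'f', narrow to [3/10, 9/10)
Step 2: interval [3/10, 9/10), width = 9/10 - 3/10 = 3/5
  'a': [3/10 + 3/5*0/1, 3/10 + 3/5*3/10) = [3/10, 12/25)
  'f': [3/10 + 3/5*3/10, 3/10 + 3/5*9/10) = [12/25, 21/25)
  'e': [3/10 + 3/5*9/10, 3/10 + 3/5*1/1) = [21/25, 9/10) <- contains code 897/1000
  emit 'e', narrow to [21/25, 9/10)
Step 3: interval [21/25, 9/10), width = 9/10 - 21/25 = 3/50
  'a': [21/25 + 3/50*0/1, 21/25 + 3/50*3/10) = [21/25, 429/500)
  'f': [21/25 + 3/50*3/10, 21/25 + 3/50*9/10) = [429/500, 447/500)
  'e': [21/25 + 3/50*9/10, 21/25 + 3/50*1/1) = [447/500, 9/10) <- contains code 897/1000
  emit 'e', narrow to [447/500, 9/10)

Answer: fee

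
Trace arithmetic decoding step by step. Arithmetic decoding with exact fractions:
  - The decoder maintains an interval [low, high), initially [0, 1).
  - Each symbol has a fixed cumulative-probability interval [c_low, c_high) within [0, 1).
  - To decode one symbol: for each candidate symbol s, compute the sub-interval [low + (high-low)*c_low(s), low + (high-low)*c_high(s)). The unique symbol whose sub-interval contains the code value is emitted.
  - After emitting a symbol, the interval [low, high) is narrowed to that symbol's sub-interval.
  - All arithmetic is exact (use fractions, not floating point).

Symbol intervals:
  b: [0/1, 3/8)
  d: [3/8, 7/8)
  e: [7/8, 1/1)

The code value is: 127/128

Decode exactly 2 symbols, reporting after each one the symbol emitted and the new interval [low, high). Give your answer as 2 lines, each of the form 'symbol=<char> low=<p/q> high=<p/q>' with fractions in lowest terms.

Answer: symbol=e low=7/8 high=1/1
symbol=e low=63/64 high=1/1

Derivation:
Step 1: interval [0/1, 1/1), width = 1/1 - 0/1 = 1/1
  'b': [0/1 + 1/1*0/1, 0/1 + 1/1*3/8) = [0/1, 3/8)
  'd': [0/1 + 1/1*3/8, 0/1 + 1/1*7/8) = [3/8, 7/8)
  'e': [0/1 + 1/1*7/8, 0/1 + 1/1*1/1) = [7/8, 1/1) <- contains code 127/128
  emit 'e', narrow to [7/8, 1/1)
Step 2: interval [7/8, 1/1), width = 1/1 - 7/8 = 1/8
  'b': [7/8 + 1/8*0/1, 7/8 + 1/8*3/8) = [7/8, 59/64)
  'd': [7/8 + 1/8*3/8, 7/8 + 1/8*7/8) = [59/64, 63/64)
  'e': [7/8 + 1/8*7/8, 7/8 + 1/8*1/1) = [63/64, 1/1) <- contains code 127/128
  emit 'e', narrow to [63/64, 1/1)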